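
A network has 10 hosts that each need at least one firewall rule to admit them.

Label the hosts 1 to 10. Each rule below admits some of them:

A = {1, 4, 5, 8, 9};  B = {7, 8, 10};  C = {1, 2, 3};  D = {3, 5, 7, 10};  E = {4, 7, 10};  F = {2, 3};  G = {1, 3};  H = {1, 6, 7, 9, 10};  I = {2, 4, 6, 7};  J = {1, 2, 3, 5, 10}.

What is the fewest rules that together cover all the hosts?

Take {A, I, J}. Their union is {1, 2, 3, 4, 5, 6, 7, 8, 9, 10}, which is all 10 hosts.
No 2 of the 10 rules cover everything (all 45 combinations miss at least one host), so 3 is optimal.

3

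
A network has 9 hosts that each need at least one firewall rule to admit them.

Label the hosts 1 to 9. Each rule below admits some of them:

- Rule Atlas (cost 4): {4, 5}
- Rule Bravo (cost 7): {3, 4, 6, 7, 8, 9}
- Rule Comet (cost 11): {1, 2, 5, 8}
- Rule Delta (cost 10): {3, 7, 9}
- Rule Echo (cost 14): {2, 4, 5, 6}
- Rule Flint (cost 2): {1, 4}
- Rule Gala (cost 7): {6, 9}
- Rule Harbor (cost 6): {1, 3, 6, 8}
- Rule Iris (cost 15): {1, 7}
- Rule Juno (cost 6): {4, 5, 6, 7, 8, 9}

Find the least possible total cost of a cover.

Bravo, Comet together cover every host (Bravo ∪ Comet = {1, 2, 3, 4, 5, 6, 7, 8, 9}); total cost 7 + 11 = 18.
The greedy pick Flint, Juno, Harbor, Comet costs 25; no covering selection beats 18.

18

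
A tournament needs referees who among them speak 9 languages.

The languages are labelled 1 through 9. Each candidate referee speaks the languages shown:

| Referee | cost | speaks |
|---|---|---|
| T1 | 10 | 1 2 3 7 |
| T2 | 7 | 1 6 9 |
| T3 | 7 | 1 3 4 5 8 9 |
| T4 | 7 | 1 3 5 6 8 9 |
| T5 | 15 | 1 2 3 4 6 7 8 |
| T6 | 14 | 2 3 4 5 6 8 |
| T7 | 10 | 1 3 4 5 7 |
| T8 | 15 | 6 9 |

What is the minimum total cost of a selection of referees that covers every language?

22

T3, T5 together cover every language (T3 ∪ T5 = {1, 2, 3, 4, 5, 6, 7, 8, 9}); total cost 7 + 15 = 22.
The greedy pick T3, T1, T2 costs 24; no covering selection beats 22.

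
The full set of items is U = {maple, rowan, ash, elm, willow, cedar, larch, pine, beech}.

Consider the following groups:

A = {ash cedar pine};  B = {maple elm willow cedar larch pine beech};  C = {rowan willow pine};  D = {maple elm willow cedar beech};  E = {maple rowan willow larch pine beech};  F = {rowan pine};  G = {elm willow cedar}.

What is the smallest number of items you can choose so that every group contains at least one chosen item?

2

Take H = {cedar, pine}. Each listed group contains at least one of these, so H is a hitting set of size 2.
The groups F, G are pairwise disjoint, so any hitting set needs a separate item for each — at least 2. Hence 2 is optimal.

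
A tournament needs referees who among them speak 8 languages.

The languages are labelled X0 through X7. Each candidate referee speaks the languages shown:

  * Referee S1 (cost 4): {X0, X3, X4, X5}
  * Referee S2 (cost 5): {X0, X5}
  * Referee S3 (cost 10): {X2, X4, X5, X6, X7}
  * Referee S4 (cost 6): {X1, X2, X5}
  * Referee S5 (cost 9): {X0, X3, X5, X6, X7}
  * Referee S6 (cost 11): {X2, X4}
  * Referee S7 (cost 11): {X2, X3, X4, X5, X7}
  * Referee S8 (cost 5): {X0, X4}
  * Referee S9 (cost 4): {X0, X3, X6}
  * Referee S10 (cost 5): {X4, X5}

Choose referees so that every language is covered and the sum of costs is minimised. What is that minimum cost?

19

S1, S4, S5 together cover every language (S1 ∪ S4 ∪ S5 = {X0, X1, X2, X3, X4, X5, X6, X7}); total cost 4 + 6 + 9 = 19.
The greedy pick S1, S4, S9, S5 costs 23; no covering selection beats 19.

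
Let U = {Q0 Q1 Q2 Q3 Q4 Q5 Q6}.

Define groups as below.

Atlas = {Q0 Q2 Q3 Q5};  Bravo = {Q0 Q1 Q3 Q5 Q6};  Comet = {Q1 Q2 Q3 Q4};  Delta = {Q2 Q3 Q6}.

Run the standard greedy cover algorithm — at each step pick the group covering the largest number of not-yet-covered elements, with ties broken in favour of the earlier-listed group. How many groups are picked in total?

Greedy: pick Bravo (covers 5 new) → pick Comet (covers 2 new). Total picks: 2.

2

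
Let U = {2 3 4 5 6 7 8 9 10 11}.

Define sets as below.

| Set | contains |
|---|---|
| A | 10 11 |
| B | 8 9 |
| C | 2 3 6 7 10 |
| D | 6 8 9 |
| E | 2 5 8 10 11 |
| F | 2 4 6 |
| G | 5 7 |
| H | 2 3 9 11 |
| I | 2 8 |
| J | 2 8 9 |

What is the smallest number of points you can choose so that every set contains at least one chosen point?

The 4 points {6, 7, 8, 11} hit every set.
The sets A, B, F, G are pairwise disjoint, so any hitting set needs a separate point for each — at least 4. Hence 4 is optimal.

4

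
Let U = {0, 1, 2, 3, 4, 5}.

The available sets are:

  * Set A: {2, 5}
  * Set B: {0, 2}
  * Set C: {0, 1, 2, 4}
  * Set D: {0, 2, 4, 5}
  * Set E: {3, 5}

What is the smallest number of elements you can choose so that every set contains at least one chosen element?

H = {2, 3} meets every set (each contains at least one member of H), and |H| = 2.
The sets C, E are pairwise disjoint, so any hitting set needs a separate element for each — at least 2. Hence 2 is optimal.

2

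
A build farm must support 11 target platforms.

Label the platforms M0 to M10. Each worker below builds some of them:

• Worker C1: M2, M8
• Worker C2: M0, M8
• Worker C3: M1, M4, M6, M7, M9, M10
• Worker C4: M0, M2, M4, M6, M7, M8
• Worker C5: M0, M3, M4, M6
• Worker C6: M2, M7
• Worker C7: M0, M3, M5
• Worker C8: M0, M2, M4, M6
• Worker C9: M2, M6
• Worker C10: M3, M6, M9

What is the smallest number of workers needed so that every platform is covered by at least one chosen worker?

C3 and C4 and C7 together: C3 ∪ C4 ∪ C7 = {M0, M1, M2, M3, M4, M5, M6, M7, M8, M9, M10} — every platform is covered.
Only C3 contains M1, so C3 is forced; the remaining 5 platforms need at least 2 more workers (each remaining worker adds at most 3) — so at least 3 workers are needed, and 3 is optimal.

3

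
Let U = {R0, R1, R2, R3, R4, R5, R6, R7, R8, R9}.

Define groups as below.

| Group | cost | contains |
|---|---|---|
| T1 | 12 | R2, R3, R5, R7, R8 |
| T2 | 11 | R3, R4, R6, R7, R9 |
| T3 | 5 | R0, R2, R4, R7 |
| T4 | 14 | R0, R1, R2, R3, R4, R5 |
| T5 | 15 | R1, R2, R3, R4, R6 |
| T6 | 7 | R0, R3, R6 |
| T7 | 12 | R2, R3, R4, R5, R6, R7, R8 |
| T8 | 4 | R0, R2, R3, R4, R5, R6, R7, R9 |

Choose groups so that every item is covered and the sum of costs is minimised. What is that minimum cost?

30

T1, T4, T8 together cover every item (T1 ∪ T4 ∪ T8 = {R0, R1, R2, R3, R4, R5, R6, R7, R8, R9}); total cost 12 + 14 + 4 = 30.
No covering selection has total cost below 30.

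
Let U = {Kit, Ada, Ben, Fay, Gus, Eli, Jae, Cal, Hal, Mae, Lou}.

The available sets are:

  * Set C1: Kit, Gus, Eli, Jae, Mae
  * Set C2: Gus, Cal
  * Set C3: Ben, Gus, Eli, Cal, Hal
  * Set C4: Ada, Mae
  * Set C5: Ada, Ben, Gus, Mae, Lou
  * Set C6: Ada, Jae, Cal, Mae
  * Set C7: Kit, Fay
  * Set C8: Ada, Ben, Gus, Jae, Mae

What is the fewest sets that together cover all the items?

4

C3 and C5 and C7 and C8 together: C3 ∪ C5 ∪ C7 ∪ C8 = {Kit, Ada, Ben, Fay, Gus, Eli, Jae, Cal, Hal, Mae, Lou} — every item is covered.
No 3 of the 8 sets cover everything (all 56 combinations miss at least one item), so 4 is optimal.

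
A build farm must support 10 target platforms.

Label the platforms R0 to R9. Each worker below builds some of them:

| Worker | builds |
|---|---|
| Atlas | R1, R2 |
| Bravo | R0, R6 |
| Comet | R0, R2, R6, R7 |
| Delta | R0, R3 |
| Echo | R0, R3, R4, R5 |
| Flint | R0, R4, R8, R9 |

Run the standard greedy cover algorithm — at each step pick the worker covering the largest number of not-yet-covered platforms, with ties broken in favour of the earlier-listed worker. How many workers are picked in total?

Greedy: pick Comet (covers 4 new) → pick Echo (covers 3 new) → pick Flint (covers 2 new) → pick Atlas (covers 1 new). Total picks: 4.

4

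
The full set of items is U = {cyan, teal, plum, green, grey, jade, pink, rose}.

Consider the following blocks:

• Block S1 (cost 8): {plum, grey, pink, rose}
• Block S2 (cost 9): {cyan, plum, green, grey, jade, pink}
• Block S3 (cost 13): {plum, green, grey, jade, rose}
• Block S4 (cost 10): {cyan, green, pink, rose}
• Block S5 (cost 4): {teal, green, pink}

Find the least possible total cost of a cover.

S1, S2, S5 together cover every item (S1 ∪ S2 ∪ S5 = {cyan, teal, plum, green, grey, jade, pink, rose}); total cost 8 + 9 + 4 = 21.
No covering selection has total cost below 21.

21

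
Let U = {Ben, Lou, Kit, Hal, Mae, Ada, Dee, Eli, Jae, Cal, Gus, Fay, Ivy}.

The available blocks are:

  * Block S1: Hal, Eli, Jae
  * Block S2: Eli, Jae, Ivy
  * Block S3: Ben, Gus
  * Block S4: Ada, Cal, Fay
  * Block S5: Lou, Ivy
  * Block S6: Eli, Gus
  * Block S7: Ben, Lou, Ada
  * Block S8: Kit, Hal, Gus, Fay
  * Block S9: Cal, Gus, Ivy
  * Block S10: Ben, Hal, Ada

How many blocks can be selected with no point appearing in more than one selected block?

S1, S3, S4, S5 are pairwise disjoint (S1={Hal,Eli,Jae}; S3={Ben,Gus}; S4={Ada,Cal,Fay}; S5={Lou,Ivy}).
Every remaining block overlaps one of these, and no 5 of the listed blocks are pairwise disjoint, so 4 is the maximum.

4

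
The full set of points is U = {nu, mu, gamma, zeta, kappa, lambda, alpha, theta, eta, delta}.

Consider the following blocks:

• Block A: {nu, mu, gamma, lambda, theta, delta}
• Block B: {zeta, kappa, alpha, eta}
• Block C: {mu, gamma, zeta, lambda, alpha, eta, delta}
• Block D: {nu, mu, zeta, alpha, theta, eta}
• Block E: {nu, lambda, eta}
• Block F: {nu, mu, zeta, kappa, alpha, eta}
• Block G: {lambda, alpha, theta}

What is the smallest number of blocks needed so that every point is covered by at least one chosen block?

2

A and B together: A ∪ B = {nu, mu, gamma, zeta, kappa, lambda, alpha, theta, eta, delta} — every point is covered.
No single block has all 10 points (the largest, C, has 7), so 2 is optimal.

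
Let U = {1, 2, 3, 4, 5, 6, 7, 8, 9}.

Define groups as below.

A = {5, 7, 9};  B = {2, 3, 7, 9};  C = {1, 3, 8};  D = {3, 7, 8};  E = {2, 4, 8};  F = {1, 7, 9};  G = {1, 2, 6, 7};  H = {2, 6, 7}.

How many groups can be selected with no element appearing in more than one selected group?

A, C are pairwise disjoint (A={5,7,9}; C={1,3,8}).
Every remaining group overlaps one of these, and no 3 of the listed groups are pairwise disjoint, so 2 is the maximum.

2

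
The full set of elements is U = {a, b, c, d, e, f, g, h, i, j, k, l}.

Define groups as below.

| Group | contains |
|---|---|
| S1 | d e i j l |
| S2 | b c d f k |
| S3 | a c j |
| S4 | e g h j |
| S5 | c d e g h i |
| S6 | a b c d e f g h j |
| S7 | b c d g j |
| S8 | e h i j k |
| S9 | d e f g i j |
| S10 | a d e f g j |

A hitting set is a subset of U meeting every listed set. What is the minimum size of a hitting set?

Take T = {c, e}. Each listed group contains at least one of these, so T is a hitting set of size 2.
The groups S2, S4 are pairwise disjoint, so any hitting set needs a separate element for each — at least 2. Hence 2 is optimal.

2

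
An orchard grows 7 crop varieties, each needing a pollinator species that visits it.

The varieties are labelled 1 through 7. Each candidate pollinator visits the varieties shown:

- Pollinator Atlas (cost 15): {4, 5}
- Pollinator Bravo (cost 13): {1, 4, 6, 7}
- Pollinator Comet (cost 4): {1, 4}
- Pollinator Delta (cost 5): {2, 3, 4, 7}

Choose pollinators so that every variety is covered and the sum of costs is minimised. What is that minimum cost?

33

Atlas, Bravo, Delta together cover every variety (Atlas ∪ Bravo ∪ Delta = {1, 2, 3, 4, 5, 6, 7}); total cost 15 + 13 + 5 = 33.
The greedy pick Delta, Comet, Bravo, Atlas costs 37; no covering selection beats 33.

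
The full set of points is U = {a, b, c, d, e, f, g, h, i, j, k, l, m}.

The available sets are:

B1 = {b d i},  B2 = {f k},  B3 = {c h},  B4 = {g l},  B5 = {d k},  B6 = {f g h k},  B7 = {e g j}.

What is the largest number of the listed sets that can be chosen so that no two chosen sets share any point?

4

B1, B2, B3, B4 are pairwise disjoint (B1={b,d,i}; B2={f,k}; B3={c,h}; B4={g,l}).
Every remaining set overlaps one of these, and no 5 of the listed sets are pairwise disjoint, so 4 is the maximum.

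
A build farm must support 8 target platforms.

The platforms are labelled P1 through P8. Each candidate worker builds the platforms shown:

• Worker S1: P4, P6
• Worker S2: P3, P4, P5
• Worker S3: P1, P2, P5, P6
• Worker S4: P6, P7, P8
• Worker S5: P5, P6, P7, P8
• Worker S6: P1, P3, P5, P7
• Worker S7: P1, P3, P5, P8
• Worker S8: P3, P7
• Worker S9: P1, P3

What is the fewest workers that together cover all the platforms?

3

Take {S2, S3, S5}. Their union is {P1, P2, P3, P4, P5, P6, P7, P8}, which is all 8 platforms.
Only S3 contains P2, so S3 is forced; the remaining 4 platforms need at least 2 more workers (each remaining worker adds at most 2) — so at least 3 workers are needed, and 3 is optimal.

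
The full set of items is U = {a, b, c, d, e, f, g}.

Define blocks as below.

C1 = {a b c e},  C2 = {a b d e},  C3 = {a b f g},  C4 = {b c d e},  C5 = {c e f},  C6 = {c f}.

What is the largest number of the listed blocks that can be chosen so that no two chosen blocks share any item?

2

C2, C6 are pairwise disjoint (C2={a,b,d,e}; C6={c,f}).
Every remaining block overlaps one of these, and no 3 of the listed blocks are pairwise disjoint, so 2 is the maximum.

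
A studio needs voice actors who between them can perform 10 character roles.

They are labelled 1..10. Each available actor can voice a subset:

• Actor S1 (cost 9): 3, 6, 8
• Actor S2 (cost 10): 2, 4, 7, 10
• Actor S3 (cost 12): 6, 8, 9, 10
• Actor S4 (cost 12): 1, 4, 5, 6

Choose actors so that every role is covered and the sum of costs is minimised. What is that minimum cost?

S1, S2, S3, S4 together cover every role (S1 ∪ S2 ∪ S3 ∪ S4 = {1, 2, 3, 4, 5, 6, 7, 8, 9, 10}); total cost 9 + 10 + 12 + 12 = 43.
No covering selection has total cost below 43.

43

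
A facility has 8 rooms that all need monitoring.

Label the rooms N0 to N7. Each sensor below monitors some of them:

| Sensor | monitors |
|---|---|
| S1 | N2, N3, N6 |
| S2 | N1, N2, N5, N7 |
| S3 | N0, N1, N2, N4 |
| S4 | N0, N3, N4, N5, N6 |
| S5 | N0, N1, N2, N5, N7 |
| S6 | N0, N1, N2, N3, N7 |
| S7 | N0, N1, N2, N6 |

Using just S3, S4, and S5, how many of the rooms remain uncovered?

0

Union of S3, S4, S5 = {N0, N1, N2, N3, N4, N5, N6, N7} — that's every room, so 0 are uncovered.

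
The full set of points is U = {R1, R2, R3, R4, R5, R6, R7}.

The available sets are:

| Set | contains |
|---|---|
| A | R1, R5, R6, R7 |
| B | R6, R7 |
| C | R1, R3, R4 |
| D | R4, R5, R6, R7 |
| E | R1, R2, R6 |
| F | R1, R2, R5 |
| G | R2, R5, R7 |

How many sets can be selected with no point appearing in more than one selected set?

B, C are pairwise disjoint (B={R6,R7}; C={R1,R3,R4}).
Every remaining set overlaps one of these, and no 3 of the listed sets are pairwise disjoint, so 2 is the maximum.

2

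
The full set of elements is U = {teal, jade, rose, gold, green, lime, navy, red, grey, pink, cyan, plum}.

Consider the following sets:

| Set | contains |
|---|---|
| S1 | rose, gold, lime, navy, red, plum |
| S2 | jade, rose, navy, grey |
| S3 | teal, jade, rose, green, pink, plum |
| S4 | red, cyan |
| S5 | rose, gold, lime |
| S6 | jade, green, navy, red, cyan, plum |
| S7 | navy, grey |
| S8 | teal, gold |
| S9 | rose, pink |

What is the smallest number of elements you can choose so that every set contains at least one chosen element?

4

H = {teal, rose, grey, cyan} meets every set (each contains at least one member of H), and |H| = 4.
The sets S4, S7, S8, S9 are pairwise disjoint, so any hitting set needs a separate element for each — at least 4. Hence 4 is optimal.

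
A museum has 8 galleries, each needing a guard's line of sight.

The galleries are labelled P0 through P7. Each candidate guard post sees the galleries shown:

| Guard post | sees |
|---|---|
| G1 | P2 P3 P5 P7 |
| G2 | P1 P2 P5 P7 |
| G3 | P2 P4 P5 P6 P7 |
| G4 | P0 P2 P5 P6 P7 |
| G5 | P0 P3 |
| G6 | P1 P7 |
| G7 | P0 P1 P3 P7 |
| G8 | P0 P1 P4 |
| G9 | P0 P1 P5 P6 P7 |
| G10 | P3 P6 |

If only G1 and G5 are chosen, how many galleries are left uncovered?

Union of G1, G5 = {P0, P2, P3, P5, P7}.
Not covered: P1, P4, P6 — 3 galleries.

3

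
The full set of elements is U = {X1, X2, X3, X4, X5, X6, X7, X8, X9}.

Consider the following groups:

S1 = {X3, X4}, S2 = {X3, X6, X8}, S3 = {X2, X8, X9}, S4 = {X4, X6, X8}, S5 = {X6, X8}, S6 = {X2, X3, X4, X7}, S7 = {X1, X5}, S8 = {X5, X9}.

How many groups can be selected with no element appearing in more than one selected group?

S1, S5, S8 are pairwise disjoint (S1={X3,X4}; S5={X6,X8}; S8={X5,X9}).
Every remaining group overlaps one of these, and no 4 of the listed groups are pairwise disjoint, so 3 is the maximum.

3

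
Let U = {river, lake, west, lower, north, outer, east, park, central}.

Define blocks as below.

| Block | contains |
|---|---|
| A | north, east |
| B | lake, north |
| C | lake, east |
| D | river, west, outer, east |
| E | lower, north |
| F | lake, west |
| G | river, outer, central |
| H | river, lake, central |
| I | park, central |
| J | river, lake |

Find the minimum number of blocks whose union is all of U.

4

C and D and E and I together: C ∪ D ∪ E ∪ I = {river, lake, west, lower, north, outer, east, park, central} — every item is covered.
No 3 of the 10 blocks cover everything (all 120 combinations miss at least one item), so 4 is optimal.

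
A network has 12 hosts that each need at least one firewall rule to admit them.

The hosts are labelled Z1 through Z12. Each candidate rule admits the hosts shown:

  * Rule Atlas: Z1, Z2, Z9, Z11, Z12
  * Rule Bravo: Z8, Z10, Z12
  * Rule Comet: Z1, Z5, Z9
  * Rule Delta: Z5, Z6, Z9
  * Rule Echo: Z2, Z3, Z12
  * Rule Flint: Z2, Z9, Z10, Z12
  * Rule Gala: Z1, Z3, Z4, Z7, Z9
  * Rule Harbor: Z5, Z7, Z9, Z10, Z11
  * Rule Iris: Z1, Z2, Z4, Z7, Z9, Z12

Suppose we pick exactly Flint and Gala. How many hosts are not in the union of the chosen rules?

Union of Flint, Gala = {Z1, Z2, Z3, Z4, Z7, Z9, Z10, Z12}.
Not covered: Z5, Z6, Z8, Z11 — 4 hosts.

4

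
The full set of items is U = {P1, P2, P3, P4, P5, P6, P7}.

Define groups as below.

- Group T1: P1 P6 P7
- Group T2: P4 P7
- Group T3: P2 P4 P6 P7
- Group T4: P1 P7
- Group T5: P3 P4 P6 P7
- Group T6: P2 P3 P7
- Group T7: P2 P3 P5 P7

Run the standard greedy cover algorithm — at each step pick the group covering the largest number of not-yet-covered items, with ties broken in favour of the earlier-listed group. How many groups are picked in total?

3

Greedy: pick T3 (covers 4 new) → pick T7 (covers 2 new) → pick T1 (covers 1 new). Total picks: 3.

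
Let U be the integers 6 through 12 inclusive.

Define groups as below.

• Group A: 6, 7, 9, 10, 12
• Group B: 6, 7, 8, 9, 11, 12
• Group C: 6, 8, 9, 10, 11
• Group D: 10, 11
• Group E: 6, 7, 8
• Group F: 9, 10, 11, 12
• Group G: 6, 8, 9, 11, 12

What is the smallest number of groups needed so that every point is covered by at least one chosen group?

Take {A, B}. Their union is {6, 7, 8, 9, 10, 11, 12}, which is all 7 points.
No single group has all 7 points (the largest, B, has 6), so 2 is optimal.

2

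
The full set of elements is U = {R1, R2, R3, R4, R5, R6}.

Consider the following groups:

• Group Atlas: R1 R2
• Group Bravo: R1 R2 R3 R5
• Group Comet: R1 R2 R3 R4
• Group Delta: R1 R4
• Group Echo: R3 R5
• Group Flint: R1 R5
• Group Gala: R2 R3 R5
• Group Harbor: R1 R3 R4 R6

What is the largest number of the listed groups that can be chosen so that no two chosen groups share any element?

Delta, Gala are pairwise disjoint (Delta={R1,R4}; Gala={R2,R3,R5}).
Every remaining group overlaps one of these, and no 3 of the listed groups are pairwise disjoint, so 2 is the maximum.

2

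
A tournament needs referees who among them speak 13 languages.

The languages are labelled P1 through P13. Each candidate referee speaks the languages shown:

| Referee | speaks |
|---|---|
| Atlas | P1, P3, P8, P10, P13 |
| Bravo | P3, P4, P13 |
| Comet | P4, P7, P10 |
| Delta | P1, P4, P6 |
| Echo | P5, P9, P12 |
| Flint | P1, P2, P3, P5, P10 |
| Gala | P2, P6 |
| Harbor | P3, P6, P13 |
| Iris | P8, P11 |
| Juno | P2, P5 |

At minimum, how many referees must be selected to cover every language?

Atlas and Comet and Echo and Gala and Iris together: Atlas ∪ Comet ∪ Echo ∪ Gala ∪ Iris = {P1, P2, P3, P4, P5, P6, P7, P8, P9, P10, P11, P12, P13} — every language is covered.
No 4 of the 10 referees cover everything (all 210 combinations miss at least one language), so 5 is optimal.

5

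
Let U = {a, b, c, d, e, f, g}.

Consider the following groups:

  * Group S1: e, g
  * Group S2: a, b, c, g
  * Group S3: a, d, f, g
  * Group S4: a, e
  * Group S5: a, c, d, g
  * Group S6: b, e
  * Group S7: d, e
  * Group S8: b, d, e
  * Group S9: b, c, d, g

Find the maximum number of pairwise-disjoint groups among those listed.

2

S2, S7 are pairwise disjoint (S2={a,b,c,g}; S7={d,e}).
Every remaining group overlaps one of these, and no 3 of the listed groups are pairwise disjoint, so 2 is the maximum.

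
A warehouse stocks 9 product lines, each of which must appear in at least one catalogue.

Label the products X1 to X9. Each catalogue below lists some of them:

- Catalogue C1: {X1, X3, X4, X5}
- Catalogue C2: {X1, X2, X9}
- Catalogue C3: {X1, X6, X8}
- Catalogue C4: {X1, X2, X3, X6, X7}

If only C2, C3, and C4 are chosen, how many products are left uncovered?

2

Union of C2, C3, C4 = {X1, X2, X3, X6, X7, X8, X9}.
Not covered: X4, X5 — 2 products.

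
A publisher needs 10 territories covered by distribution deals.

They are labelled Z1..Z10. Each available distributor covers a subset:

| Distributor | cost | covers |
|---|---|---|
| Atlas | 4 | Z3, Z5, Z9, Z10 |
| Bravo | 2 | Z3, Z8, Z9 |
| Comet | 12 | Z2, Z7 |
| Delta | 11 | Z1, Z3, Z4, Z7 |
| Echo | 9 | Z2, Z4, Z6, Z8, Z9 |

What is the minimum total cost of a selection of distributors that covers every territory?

24

Atlas, Delta, Echo together cover every territory (Atlas ∪ Delta ∪ Echo = {Z1, Z2, Z3, Z4, Z5, Z6, Z7, Z8, Z9, Z10}); total cost 4 + 11 + 9 = 24.
The greedy pick Bravo, Atlas, Echo, Delta costs 26; no covering selection beats 24.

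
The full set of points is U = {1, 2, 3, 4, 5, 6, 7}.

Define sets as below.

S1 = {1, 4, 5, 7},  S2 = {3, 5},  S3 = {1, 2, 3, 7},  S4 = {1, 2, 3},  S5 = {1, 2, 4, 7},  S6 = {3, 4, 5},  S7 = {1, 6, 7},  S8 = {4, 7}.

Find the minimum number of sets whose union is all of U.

Take {S5, S6, S7}. Their union is {1, 2, 3, 4, 5, 6, 7}, which is all 7 points.
Only S7 contains 6, so S7 is forced; the remaining 4 points need at least 2 more sets (each remaining set adds at most 3) — so at least 3 sets are needed, and 3 is optimal.

3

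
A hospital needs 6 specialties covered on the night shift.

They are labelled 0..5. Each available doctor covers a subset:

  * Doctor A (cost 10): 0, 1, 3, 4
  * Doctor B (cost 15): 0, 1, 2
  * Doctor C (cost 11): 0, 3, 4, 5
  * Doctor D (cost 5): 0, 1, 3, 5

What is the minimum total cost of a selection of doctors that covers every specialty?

B, C together cover every specialty (B ∪ C = {0, 1, 2, 3, 4, 5}); total cost 15 + 11 = 26.
The greedy pick D, A, B costs 30; no covering selection beats 26.

26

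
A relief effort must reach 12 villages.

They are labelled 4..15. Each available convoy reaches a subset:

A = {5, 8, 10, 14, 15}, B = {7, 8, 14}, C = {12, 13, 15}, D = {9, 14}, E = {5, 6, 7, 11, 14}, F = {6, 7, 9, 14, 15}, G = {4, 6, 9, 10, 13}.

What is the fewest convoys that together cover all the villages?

4

Take {B, C, E, G}. Their union is {4, 5, 6, 7, 8, 9, 10, 11, 12, 13, 14, 15}, which is all 12 villages.
No 3 of the 7 convoys cover everything (all 35 combinations miss at least one village), so 4 is optimal.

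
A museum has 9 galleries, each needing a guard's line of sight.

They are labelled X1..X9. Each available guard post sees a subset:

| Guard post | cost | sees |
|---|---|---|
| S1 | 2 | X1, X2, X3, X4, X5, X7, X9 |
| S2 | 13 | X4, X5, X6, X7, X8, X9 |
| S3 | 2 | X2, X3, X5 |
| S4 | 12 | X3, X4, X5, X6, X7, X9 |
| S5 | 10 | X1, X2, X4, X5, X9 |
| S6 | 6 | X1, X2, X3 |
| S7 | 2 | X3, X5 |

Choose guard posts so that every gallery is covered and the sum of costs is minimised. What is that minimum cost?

15

S1, S2 together cover every gallery (S1 ∪ S2 = {X1, X2, X3, X4, X5, X6, X7, X8, X9}); total cost 2 + 13 = 15.
No covering selection has total cost below 15.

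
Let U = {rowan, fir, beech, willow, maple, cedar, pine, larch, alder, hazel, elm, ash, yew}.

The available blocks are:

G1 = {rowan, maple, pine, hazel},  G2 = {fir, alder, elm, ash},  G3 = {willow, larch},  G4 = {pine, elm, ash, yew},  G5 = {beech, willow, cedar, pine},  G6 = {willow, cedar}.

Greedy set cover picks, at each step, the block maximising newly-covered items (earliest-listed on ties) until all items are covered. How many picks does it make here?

Greedy: pick G1 (covers 4 new) → pick G2 (covers 4 new) → pick G5 (covers 3 new) → pick G3 (covers 1 new) → pick G4 (covers 1 new). Total picks: 5.

5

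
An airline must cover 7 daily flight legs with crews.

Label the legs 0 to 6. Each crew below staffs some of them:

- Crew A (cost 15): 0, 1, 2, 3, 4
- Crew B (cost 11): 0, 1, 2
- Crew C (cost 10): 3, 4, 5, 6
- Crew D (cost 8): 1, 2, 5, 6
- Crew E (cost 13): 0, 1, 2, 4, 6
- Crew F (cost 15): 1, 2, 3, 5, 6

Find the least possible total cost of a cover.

B, C together cover every leg (B ∪ C = {0, 1, 2, 3, 4, 5, 6}); total cost 11 + 10 = 21.
The greedy pick D, A costs 23; no covering selection beats 21.

21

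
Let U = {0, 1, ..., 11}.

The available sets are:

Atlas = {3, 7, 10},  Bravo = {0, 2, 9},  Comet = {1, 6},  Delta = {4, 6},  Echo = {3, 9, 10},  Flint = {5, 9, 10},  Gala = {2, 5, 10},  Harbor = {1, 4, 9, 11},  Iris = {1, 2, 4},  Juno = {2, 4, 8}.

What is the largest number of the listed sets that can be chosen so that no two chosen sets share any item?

3

Atlas, Bravo, Comet are pairwise disjoint (Atlas={3,7,10}; Bravo={0,2,9}; Comet={1,6}).
Every remaining set overlaps one of these, and no 4 of the listed sets are pairwise disjoint, so 3 is the maximum.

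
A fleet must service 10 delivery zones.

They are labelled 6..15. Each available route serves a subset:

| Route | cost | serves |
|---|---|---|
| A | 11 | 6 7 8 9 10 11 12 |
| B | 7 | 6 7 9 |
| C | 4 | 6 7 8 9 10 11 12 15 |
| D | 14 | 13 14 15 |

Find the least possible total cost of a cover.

18

C, D together cover every zone (C ∪ D = {6, 7, 8, 9, 10, 11, 12, 13, 14, 15}); total cost 4 + 14 = 18.
No covering selection has total cost below 18.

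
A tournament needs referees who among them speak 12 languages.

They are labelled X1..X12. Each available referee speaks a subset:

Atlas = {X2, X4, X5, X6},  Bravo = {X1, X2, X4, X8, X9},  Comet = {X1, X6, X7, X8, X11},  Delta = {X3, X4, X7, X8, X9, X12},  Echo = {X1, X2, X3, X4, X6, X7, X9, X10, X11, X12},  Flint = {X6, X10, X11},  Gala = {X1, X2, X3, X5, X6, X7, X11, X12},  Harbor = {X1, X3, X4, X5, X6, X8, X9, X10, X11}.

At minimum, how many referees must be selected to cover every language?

2

Take {Echo, Harbor}. Their union is {X1, X2, X3, X4, X5, X6, X7, X8, X9, X10, X11, X12}, which is all 12 languages.
No single referee has all 12 languages (the largest, Echo, has 10), so 2 is optimal.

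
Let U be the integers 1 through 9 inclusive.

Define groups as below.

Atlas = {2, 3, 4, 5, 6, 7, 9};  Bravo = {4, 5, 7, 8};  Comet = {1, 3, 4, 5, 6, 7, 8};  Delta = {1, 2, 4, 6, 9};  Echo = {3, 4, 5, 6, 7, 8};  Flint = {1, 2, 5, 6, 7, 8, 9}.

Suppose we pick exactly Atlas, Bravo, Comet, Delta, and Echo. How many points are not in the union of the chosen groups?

Union of Atlas, Bravo, Comet, Delta, Echo = {1, 2, 3, 4, 5, 6, 7, 8, 9} — that's every point, so 0 are uncovered.

0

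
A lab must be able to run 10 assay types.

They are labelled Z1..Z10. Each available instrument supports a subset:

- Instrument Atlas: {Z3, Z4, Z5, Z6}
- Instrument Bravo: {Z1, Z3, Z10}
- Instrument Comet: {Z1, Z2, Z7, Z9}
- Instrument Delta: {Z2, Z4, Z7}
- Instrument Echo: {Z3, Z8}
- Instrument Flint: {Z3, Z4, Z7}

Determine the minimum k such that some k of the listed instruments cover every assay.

4

Atlas and Bravo and Comet and Echo together: Atlas ∪ Bravo ∪ Comet ∪ Echo = {Z1, Z2, Z3, Z4, Z5, Z6, Z7, Z8, Z9, Z10} — every assay is covered.
Only Bravo contains Z10, so Bravo is forced; the remaining 7 assays need at least 3 more instruments (each remaining instrument adds at most 3) — so at least 4 instruments are needed, and 4 is optimal.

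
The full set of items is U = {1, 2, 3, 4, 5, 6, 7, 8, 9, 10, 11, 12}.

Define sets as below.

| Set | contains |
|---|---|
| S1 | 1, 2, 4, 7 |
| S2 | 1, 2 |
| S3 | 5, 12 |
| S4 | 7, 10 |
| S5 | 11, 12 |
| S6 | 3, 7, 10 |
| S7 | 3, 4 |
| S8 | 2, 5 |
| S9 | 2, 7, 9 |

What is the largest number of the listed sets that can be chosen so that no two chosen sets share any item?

4

S4, S5, S7, S8 are pairwise disjoint (S4={7,10}; S5={11,12}; S7={3,4}; S8={2,5}).
Every remaining set overlaps one of these, and no 5 of the listed sets are pairwise disjoint, so 4 is the maximum.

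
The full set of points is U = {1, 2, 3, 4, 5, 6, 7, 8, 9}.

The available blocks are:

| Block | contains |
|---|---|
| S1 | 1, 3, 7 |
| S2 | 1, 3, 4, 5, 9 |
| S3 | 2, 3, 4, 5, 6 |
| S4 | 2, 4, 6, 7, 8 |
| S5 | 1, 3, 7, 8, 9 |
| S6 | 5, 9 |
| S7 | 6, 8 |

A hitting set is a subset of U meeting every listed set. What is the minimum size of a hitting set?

The 3 points {6, 7, 9} hit every block.
The blocks S1, S6, S7 are pairwise disjoint, so any hitting set needs a separate point for each — at least 3. Hence 3 is optimal.

3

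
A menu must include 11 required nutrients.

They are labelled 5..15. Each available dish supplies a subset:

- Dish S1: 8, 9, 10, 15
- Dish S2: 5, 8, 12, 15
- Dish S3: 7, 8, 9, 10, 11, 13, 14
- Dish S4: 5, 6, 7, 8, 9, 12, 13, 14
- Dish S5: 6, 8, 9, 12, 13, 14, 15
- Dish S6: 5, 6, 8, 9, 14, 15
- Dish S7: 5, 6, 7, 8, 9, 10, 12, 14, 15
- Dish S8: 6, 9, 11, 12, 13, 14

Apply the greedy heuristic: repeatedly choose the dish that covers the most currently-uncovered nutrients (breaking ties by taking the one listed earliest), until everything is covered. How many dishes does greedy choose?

Greedy: pick S7 (covers 9 new) → pick S3 (covers 2 new). Total picks: 2.

2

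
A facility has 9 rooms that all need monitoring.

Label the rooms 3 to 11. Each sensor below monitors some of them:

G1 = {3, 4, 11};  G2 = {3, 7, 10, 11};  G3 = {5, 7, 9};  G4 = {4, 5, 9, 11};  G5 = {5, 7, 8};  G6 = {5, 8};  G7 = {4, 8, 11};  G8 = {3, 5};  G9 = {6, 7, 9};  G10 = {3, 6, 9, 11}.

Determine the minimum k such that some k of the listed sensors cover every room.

Take {G2, G4, G7, G10}. Their union is {3, 4, 5, 6, 7, 8, 9, 10, 11}, which is all 9 rooms.
No 3 of the 10 sensors cover everything (all 120 combinations miss at least one room), so 4 is optimal.

4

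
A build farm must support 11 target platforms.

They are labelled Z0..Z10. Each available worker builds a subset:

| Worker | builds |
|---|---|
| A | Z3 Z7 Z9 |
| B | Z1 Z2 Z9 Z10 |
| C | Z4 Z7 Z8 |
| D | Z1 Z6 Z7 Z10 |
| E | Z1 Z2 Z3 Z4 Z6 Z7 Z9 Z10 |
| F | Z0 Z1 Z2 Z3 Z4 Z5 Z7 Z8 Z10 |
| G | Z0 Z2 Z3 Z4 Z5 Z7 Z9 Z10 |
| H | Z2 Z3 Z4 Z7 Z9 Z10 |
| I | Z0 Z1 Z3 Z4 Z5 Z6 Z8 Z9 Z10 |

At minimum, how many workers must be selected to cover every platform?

G and I together: G ∪ I = {Z0, Z1, Z2, Z3, Z4, Z5, Z6, Z7, Z8, Z9, Z10} — every platform is covered.
No single worker has all 11 platforms (the largest, F, has 9), so 2 is optimal.

2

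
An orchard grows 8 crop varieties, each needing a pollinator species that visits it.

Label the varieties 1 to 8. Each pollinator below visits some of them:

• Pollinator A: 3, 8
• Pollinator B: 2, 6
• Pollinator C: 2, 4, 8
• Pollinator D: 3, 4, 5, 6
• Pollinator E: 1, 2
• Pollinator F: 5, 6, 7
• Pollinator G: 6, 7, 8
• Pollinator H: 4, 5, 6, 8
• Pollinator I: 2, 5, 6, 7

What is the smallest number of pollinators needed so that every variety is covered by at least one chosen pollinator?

3

Take {D, E, G}. Their union is {1, 2, 3, 4, 5, 6, 7, 8}, which is all 8 varieties.
Only E contains 1, so E is forced; the remaining 6 varieties need at least 2 more pollinators (each remaining pollinator adds at most 4) — so at least 3 pollinators are needed, and 3 is optimal.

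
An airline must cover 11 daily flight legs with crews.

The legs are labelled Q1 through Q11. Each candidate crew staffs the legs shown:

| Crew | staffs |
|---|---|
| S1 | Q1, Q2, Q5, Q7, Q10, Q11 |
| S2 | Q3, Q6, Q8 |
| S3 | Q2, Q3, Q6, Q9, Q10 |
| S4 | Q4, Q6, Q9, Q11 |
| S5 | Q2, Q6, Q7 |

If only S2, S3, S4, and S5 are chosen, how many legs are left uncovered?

2

Union of S2, S3, S4, S5 = {Q2, Q3, Q4, Q6, Q7, Q8, Q9, Q10, Q11}.
Not covered: Q1, Q5 — 2 legs.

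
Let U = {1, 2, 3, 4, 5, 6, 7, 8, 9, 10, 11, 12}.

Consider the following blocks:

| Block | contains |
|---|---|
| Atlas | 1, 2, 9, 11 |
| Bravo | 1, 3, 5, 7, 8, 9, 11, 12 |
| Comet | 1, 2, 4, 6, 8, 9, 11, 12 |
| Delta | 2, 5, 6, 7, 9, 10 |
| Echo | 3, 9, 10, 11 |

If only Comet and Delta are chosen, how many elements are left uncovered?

1

Union of Comet, Delta = {1, 2, 4, 5, 6, 7, 8, 9, 10, 11, 12}.
Not covered: 3 — 1 element.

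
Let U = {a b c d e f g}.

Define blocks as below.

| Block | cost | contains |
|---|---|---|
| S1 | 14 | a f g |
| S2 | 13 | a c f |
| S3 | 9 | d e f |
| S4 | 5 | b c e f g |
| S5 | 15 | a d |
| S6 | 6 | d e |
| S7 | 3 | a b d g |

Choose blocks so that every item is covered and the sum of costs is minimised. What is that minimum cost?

8

S4, S7 together cover every item (S4 ∪ S7 = {a, b, c, d, e, f, g}); total cost 5 + 3 = 8.
No covering selection has total cost below 8.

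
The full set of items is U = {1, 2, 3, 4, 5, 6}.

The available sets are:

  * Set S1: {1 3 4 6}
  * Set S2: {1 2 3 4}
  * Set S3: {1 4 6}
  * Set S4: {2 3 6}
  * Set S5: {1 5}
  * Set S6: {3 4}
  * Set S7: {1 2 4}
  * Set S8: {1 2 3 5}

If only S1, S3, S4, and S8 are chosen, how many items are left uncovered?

0

Union of S1, S3, S4, S8 = {1, 2, 3, 4, 5, 6} — that's every item, so 0 are uncovered.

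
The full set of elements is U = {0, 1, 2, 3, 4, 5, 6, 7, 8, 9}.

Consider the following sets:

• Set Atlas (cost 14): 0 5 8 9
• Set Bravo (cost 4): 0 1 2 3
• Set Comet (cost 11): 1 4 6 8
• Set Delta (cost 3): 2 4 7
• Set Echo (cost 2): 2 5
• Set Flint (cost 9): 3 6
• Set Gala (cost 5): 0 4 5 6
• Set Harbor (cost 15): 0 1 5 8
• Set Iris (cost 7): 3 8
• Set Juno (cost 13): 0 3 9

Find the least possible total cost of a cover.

26

Atlas, Bravo, Delta, Gala together cover every element (Atlas ∪ Bravo ∪ Delta ∪ Gala = {0, 1, 2, 3, 4, 5, 6, 7, 8, 9}); total cost 14 + 4 + 3 + 5 = 26.
The greedy pick Bravo, Delta, Echo, Gala, Atlas costs 28; no covering selection beats 26.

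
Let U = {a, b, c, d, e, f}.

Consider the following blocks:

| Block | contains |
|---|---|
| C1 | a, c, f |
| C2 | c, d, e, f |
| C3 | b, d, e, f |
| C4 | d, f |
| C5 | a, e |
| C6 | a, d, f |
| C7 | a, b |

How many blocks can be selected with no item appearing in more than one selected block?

2

C4, C7 are pairwise disjoint (C4={d,f}; C7={a,b}).
Every remaining block overlaps one of these, and no 3 of the listed blocks are pairwise disjoint, so 2 is the maximum.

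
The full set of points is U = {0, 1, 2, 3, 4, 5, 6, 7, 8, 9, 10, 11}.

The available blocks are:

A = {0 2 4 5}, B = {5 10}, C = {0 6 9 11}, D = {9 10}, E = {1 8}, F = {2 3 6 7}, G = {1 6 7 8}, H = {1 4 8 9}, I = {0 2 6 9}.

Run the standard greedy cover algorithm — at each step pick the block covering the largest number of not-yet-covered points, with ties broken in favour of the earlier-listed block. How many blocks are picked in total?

5

Greedy: pick A (covers 4 new) → pick G (covers 4 new) → pick C (covers 2 new) → pick B (covers 1 new) → pick F (covers 1 new). Total picks: 5.
(The true minimum cover uses only 4 blocks, so greedy is not optimal here.)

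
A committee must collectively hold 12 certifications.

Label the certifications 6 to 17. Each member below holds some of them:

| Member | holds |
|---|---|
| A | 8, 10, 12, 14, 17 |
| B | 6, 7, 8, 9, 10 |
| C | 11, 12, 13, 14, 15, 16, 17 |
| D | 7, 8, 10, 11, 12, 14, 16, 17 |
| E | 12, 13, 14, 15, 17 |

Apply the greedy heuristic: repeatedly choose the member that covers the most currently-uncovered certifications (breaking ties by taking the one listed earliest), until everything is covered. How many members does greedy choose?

Greedy: pick D (covers 8 new) → pick B (covers 2 new) → pick C (covers 2 new). Total picks: 3.
(The true minimum cover uses only 2 members, so greedy is not optimal here.)

3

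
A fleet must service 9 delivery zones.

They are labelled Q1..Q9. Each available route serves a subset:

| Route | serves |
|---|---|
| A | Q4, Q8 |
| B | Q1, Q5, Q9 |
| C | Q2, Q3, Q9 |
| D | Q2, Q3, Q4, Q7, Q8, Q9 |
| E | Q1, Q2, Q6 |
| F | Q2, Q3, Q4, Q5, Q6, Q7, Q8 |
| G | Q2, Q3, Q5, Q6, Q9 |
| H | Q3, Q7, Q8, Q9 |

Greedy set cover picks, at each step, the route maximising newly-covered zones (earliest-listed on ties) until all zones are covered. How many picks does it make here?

Greedy: pick F (covers 7 new) → pick B (covers 2 new). Total picks: 2.

2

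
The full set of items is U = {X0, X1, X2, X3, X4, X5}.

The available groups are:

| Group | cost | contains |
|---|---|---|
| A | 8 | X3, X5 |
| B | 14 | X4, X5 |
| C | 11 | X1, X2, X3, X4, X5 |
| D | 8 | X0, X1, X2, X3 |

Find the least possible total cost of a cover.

19

C, D together cover every item (C ∪ D = {X0, X1, X2, X3, X4, X5}); total cost 11 + 8 = 19.
No covering selection has total cost below 19.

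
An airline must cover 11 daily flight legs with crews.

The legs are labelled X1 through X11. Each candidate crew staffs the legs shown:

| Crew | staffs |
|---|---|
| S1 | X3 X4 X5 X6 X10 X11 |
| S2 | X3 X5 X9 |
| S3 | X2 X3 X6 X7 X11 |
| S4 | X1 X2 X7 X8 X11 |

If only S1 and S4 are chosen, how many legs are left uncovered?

1

Union of S1, S4 = {X1, X2, X3, X4, X5, X6, X7, X8, X10, X11}.
Not covered: X9 — 1 leg.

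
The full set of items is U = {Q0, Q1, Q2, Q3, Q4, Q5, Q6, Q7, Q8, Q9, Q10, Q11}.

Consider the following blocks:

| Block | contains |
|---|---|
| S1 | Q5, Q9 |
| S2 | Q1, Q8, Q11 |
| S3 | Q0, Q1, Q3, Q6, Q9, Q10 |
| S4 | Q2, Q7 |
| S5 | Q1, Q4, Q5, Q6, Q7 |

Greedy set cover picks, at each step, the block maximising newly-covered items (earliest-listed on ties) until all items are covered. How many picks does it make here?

4

Greedy: pick S3 (covers 6 new) → pick S5 (covers 3 new) → pick S2 (covers 2 new) → pick S4 (covers 1 new). Total picks: 4.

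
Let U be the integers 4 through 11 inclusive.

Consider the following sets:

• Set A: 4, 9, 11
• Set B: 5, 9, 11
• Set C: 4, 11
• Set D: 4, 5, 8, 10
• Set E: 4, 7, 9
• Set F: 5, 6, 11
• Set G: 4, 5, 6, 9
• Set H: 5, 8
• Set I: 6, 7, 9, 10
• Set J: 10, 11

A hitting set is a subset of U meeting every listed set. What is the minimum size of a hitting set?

3

Take T = {4, 5, 10}. Each listed set contains at least one of these, so T is a hitting set of size 3.
The sets C, H, I are pairwise disjoint, so any hitting set needs a separate point for each — at least 3. Hence 3 is optimal.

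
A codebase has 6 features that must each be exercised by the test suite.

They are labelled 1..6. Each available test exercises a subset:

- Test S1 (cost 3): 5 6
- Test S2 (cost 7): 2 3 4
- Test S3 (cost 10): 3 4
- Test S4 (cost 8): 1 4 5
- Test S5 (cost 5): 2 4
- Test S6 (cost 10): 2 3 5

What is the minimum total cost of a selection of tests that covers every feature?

S1, S2, S4 together cover every feature (S1 ∪ S2 ∪ S4 = {1, 2, 3, 4, 5, 6}); total cost 3 + 7 + 8 = 18.
No covering selection has total cost below 18.

18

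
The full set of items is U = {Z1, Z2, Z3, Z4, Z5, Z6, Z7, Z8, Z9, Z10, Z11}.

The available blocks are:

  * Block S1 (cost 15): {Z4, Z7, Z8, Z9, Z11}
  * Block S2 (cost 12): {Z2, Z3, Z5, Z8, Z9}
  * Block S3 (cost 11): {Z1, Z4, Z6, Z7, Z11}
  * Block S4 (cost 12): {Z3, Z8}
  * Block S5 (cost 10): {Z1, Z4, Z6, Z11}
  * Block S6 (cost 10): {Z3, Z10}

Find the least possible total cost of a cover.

33

S2, S3, S6 together cover every item (S2 ∪ S3 ∪ S6 = {Z1, Z2, Z3, Z4, Z5, Z6, Z7, Z8, Z9, Z10, Z11}); total cost 12 + 11 + 10 = 33.
No covering selection has total cost below 33.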